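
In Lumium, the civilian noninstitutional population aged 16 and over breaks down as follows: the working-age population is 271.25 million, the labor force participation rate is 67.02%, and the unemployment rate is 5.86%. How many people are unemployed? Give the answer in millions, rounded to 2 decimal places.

About 10.65 million are unemployed.

Labor force = 0.6702 × 271.25 = 181.79 million.
Unemployed = 0.0586 × 181.79 ≈ 10.65 million.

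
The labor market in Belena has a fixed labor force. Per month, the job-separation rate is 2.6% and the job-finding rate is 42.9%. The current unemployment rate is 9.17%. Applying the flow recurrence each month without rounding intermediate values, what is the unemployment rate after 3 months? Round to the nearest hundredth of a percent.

With a fixed labor force, u_{t+1} = u_t + s·(1−u_t) − f·u_t = u_t·(1−s−f) + s.
Here 1−s−f = 0.545 and s = 0.026.
u_1 = 0.091700 × 0.545 + 0.026 = 0.075977.
u_2 = 0.075977 × 0.545 + 0.026 = 0.067407.
u_3 = 0.067407 × 0.545 + 0.026 = 0.062737.

Unemployment rate after three months ≈ 6.27%.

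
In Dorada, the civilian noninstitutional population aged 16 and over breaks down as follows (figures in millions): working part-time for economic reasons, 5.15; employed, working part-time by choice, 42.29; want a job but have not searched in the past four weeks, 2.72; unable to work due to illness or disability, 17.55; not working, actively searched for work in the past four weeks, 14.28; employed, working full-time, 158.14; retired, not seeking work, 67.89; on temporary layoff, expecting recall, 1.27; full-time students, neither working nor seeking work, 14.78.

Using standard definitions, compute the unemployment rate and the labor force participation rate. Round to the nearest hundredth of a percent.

Employed = 5.15 + 42.29 + 158.14 = 205.58 million (anyone who worked, including part-time for economic reasons, counts as employed).
Unemployed = 14.28 + 1.27 = 15.55 million (jobless and actively searching, or on temporary layoff).
Labor force = 205.58 + 15.55 = 221.13 million.
Not in labor force = 2.72 + 17.55 + 67.89 + 14.78 = 102.94 million (those not working and not actively searching are outside the labor force — including those who want a job but have given up searching).
Civilian working-age population = 221.13 + 102.94 = 324.07 million.
Unemployment rate = 15.55 / 221.13 = 7.03%.
Labor force participation rate = 221.13 / 324.07 = 68.24%.

Unemployment rate ≈ 7.03%; labor force participation rate ≈ 68.24%.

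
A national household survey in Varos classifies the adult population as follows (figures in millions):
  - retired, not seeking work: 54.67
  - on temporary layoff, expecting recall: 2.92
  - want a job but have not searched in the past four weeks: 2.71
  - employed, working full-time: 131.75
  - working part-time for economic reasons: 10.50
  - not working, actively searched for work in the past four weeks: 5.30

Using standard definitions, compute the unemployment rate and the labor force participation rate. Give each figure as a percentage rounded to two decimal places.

Employed = 131.75 + 10.50 = 142.25 million (anyone who worked, including part-time for economic reasons, counts as employed).
Unemployed = 2.92 + 5.30 = 8.22 million (jobless and actively searching, or on temporary layoff).
Labor force = 142.25 + 8.22 = 150.47 million.
Not in labor force = 54.67 + 2.71 = 57.38 million (those not working and not actively searching are outside the labor force — including those who want a job but have given up searching).
Civilian working-age population = 150.47 + 57.38 = 207.85 million.
Unemployment rate = 8.22 / 150.47 = 5.46%.
Labor force participation rate = 150.47 / 207.85 = 72.39%.

Unemployment rate ≈ 5.46%; labor force participation rate ≈ 72.39%.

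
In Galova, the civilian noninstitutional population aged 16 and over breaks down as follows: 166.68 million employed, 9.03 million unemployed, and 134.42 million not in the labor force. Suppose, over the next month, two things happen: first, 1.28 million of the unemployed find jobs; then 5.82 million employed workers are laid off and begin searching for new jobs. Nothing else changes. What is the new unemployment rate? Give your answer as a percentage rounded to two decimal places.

New unemployment rate ≈ 7.72%.

Initially, labor force = 166.68 + 9.03 = 175.71 million, so u = 9.03/175.71 = 5.14%.
After the first change, unemployed falls and employed rises by 1.28; labor force unchanged → E = 167.96, U = 7.75, labor force = 175.71 million.
After the second change, employed falls and unemployed rises by 5.82; labor force unchanged → E = 162.14, U = 13.57, labor force = 175.71 million.
New unemployment rate = 13.57 / 175.71 = 7.72%.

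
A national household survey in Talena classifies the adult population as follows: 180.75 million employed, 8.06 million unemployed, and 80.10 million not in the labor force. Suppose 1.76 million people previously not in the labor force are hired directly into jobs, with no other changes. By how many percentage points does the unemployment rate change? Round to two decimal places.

Initially, labor force = 180.75 + 8.06 = 188.81 million, so u = 8.06/188.81 = 4.27%.
After the change, employed and labor force both rise by 1.76; unemployed unchanged → E = 182.51, U = 8.06, labor force = 190.57 million.
New unemployment rate = 8.06 / 190.57 = 4.23%.
Change = 4.23% − 4.27% = −0.04 percentage points.

The unemployment rate changes by −0.04 percentage points.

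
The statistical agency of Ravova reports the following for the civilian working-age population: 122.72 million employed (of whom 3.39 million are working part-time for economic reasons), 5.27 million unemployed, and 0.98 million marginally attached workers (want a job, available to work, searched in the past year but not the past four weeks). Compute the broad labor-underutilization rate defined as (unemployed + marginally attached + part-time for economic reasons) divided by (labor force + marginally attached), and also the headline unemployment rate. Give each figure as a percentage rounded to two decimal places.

Labor force = 122.72 + 5.27 = 127.99 million.
Numerator = 5.27 + 0.98 + 3.39 = 9.64 million.
Denominator = 127.99 + 0.98 = 128.97 million.
Broad rate = 9.64 / 128.97 = 7.47%.
Headline unemployment rate = 5.27 / 127.99 = 4.12%.

Broad underutilization rate ≈ 7.47%; headline unemployment rate ≈ 4.12%.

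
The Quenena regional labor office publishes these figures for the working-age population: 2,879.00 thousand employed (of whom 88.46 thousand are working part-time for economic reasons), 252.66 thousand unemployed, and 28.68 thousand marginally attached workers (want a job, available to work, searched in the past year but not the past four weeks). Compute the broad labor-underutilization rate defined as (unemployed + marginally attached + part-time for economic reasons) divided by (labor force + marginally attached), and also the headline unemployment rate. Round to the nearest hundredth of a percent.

Broad underutilization rate ≈ 11.70%; headline unemployment rate ≈ 8.07%.

Labor force = 2,879.00 + 252.66 = 3,131.66 thousand.
Numerator = 252.66 + 28.68 + 88.46 = 369.80 thousand.
Denominator = 3,131.66 + 28.68 = 3,160.34 thousand.
Broad rate = 369.80 / 3,160.34 = 11.70%.
Headline unemployment rate = 252.66 / 3,131.66 = 8.07%.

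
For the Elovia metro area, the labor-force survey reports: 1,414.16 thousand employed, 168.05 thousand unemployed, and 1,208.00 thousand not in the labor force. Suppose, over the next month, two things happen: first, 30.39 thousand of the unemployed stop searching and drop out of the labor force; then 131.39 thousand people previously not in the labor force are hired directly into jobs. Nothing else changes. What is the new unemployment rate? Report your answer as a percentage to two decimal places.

Initially, labor force = 1,414.16 + 168.05 = 1,582.21 thousand, so u = 168.05/1,582.21 = 10.62%.
After the first change, unemployed and labor force both fall by 30.39 → E = 1,414.16, U = 137.66, labor force = 1,551.82 thousand.
After the second change, employed and labor force both rise by 131.39; unemployed unchanged → E = 1,545.55, U = 137.66, labor force = 1,683.21 thousand.
New unemployment rate = 137.66 / 1,683.21 = 8.18%.

New unemployment rate ≈ 8.18%.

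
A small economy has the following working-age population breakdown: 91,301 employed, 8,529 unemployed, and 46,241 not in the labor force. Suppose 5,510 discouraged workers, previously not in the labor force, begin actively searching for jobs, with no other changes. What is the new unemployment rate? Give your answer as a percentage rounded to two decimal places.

New unemployment rate ≈ 13.33%.

Initially, labor force = 91,301 + 8,529 = 99,830, so u = 8,529/99,830 = 8.54%.
After the change, unemployed and labor force both rise by 5,510 → E = 91,301, U = 14,039, labor force = 105,340.
New unemployment rate = 14,039 / 105,340 = 13.33%.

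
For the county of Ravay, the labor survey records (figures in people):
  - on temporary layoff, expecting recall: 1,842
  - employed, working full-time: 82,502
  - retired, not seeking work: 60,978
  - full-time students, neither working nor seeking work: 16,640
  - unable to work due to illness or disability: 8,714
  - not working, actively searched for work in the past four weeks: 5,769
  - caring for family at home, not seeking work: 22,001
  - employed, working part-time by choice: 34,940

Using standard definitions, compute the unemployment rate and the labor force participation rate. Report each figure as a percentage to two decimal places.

Employed = 82,502 + 34,940 = 117,442.
Unemployed = 1,842 + 5,769 = 7,611 (jobless and actively searching, or on temporary layoff).
Labor force = 117,442 + 7,611 = 125,053.
Not in labor force = 60,978 + 16,640 + 8,714 + 22,001 = 108,333 (those not working and not actively searching are outside the labor force).
Civilian working-age population = 125,053 + 108,333 = 233,386.
Unemployment rate = 7,611 / 125,053 = 6.09%.
Labor force participation rate = 125,053 / 233,386 = 53.58%.

Unemployment rate ≈ 6.09%; labor force participation rate ≈ 53.58%.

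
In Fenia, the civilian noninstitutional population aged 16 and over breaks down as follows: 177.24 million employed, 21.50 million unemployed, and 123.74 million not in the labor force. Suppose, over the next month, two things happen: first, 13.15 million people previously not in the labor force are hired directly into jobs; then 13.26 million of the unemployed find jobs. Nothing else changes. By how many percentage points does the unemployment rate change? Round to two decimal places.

The unemployment rate changes by −6.93 percentage points.

Initially, labor force = 177.24 + 21.50 = 198.74 million, so u = 21.50/198.74 = 10.82%.
After the first change, employed and labor force both rise by 13.15; unemployed unchanged → E = 190.39, U = 21.50, labor force = 211.89 million.
After the second change, unemployed falls and employed rises by 13.26; labor force unchanged → E = 203.65, U = 8.24, labor force = 211.89 million.
New unemployment rate = 8.24 / 211.89 = 3.89%.
Change = 3.89% − 10.82% = −6.93 percentage points.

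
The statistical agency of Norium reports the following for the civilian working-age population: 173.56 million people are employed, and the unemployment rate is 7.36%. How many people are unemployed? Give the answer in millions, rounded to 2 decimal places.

Let U be the number unemployed. The labor force is E + U, and U/(E+U) = 0.0736.
So U = 0.0736 × 173.56 / (1 − 0.0736) = 12.7740 / 0.9264 ≈ 13.79 million.

About 13.79 million are unemployed.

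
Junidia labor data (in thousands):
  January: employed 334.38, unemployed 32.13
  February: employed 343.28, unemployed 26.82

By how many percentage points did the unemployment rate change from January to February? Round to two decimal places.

January: labor force = 334.38 + 32.13 = 366.51; u = 32.13/366.51 = 8.77%.
February: labor force = 343.28 + 26.82 = 370.10; u = 26.82/370.10 = 7.25%.
Change = 7.25% − 8.77% = −1.52 pp.

The unemployment rate changed by −1.52 percentage points.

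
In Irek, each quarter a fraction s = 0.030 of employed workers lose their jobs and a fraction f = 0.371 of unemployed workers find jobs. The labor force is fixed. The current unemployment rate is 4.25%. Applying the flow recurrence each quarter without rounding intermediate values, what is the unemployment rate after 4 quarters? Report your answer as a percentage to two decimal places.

Unemployment rate after four quarters ≈ 7.07%.

With a fixed labor force, u_{t+1} = u_t + s·(1−u_t) − f·u_t = u_t·(1−s−f) + s.
Here 1−s−f = 0.599 and s = 0.030.
u_1 = 0.042500 × 0.599 + 0.030 = 0.055457.
u_2 = 0.055457 × 0.599 + 0.030 = 0.063219.
u_3 = 0.063219 × 0.599 + 0.030 = 0.067868.
u_4 = 0.067868 × 0.599 + 0.030 = 0.070653.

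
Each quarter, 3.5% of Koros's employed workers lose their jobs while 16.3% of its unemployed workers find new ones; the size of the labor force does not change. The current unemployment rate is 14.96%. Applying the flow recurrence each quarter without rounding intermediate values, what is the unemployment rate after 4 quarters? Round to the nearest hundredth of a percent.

With a fixed labor force, u_{t+1} = u_t + s·(1−u_t) − f·u_t = u_t·(1−s−f) + s.
Here 1−s−f = 0.802 and s = 0.035.
u_1 = 0.149600 × 0.802 + 0.035 = 0.154979.
u_2 = 0.154979 × 0.802 + 0.035 = 0.159293.
u_3 = 0.159293 × 0.802 + 0.035 = 0.162753.
u_4 = 0.162753 × 0.802 + 0.035 = 0.165528.

Unemployment rate after four quarters ≈ 16.55%.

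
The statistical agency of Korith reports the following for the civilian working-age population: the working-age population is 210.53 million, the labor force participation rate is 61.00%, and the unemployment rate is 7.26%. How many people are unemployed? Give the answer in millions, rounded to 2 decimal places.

Labor force = 0.6100 × 210.53 = 128.42 million.
Unemployed = 0.0726 × 128.42 ≈ 9.32 million.

About 9.32 million are unemployed.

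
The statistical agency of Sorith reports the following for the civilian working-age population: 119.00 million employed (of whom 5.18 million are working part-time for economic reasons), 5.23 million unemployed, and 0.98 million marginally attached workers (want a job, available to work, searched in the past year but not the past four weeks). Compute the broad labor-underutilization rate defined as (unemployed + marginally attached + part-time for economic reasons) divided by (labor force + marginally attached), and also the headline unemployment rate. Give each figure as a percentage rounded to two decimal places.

Broad underutilization rate ≈ 9.10%; headline unemployment rate ≈ 4.21%.

Labor force = 119.00 + 5.23 = 124.23 million.
Numerator = 5.23 + 0.98 + 5.18 = 11.39 million.
Denominator = 124.23 + 0.98 = 125.21 million.
Broad rate = 11.39 / 125.21 = 9.10%.
Headline unemployment rate = 5.23 / 124.23 = 4.21%.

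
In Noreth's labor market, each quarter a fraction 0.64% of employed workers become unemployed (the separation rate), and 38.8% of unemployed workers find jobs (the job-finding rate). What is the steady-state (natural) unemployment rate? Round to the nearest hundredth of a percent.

At steady state the flows balance: s·E = f·U, so U/(E+U) = s/(s+f).
u* = 0.64 / (0.64 + 38.8) = 0.64 / 39.44 = 1.62%.

Steady-state unemployment rate ≈ 1.62%.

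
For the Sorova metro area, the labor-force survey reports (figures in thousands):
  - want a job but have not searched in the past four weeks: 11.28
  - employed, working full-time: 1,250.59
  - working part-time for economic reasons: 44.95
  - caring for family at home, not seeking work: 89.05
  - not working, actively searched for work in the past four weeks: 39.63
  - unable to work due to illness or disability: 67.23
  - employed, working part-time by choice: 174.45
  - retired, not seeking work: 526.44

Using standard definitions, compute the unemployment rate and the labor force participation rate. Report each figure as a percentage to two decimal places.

Employed = 1,250.59 + 44.95 + 174.45 = 1,469.99 thousand (anyone who worked, including part-time for economic reasons, counts as employed).
Unemployed = 39.63 thousand.
Labor force = 1,469.99 + 39.63 = 1,509.62 thousand.
Not in labor force = 11.28 + 89.05 + 67.23 + 526.44 = 694.00 thousand (those not working and not actively searching are outside the labor force — including those who want a job but have given up searching).
Civilian working-age population = 1,509.62 + 694.00 = 2,203.62 thousand.
Unemployment rate = 39.63 / 1,509.62 = 2.63%.
Labor force participation rate = 1,509.62 / 2,203.62 = 68.51%.

Unemployment rate ≈ 2.63%; labor force participation rate ≈ 68.51%.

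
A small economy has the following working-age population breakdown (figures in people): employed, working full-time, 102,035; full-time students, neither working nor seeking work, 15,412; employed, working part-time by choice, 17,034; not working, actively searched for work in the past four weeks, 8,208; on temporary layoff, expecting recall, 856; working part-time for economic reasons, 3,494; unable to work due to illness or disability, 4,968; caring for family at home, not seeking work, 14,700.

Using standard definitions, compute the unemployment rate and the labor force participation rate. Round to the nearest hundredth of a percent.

Unemployment rate ≈ 6.89%; labor force participation rate ≈ 78.96%.

Employed = 102,035 + 17,034 + 3,494 = 122,563 (anyone who worked, including part-time for economic reasons, counts as employed).
Unemployed = 8,208 + 856 = 9,064 (jobless and actively searching, or on temporary layoff).
Labor force = 122,563 + 9,064 = 131,627.
Not in labor force = 15,412 + 4,968 + 14,700 = 35,080 (those not working and not actively searching are outside the labor force).
Civilian working-age population = 131,627 + 35,080 = 166,707.
Unemployment rate = 9,064 / 131,627 = 6.89%.
Labor force participation rate = 131,627 / 166,707 = 78.96%.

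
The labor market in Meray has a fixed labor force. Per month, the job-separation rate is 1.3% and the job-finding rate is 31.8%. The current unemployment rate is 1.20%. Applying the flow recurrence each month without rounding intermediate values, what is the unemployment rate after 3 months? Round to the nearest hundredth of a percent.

With a fixed labor force, u_{t+1} = u_t + s·(1−u_t) − f·u_t = u_t·(1−s−f) + s.
Here 1−s−f = 0.669 and s = 0.013.
u_1 = 0.012000 × 0.669 + 0.013 = 0.021028.
u_2 = 0.021028 × 0.669 + 0.013 = 0.027068.
u_3 = 0.027068 × 0.669 + 0.013 = 0.031108.

Unemployment rate after three months ≈ 3.11%.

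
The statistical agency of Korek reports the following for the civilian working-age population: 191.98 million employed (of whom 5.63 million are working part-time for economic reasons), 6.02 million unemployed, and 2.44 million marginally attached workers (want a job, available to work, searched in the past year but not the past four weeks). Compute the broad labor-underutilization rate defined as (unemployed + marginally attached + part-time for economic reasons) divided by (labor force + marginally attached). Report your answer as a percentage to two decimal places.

Labor force = 191.98 + 6.02 = 198.00 million.
Numerator = 6.02 + 2.44 + 5.63 = 14.09 million.
Denominator = 198.00 + 2.44 = 200.44 million.
Broad rate = 14.09 / 200.44 = 7.03%.

Broad underutilization rate ≈ 7.03%.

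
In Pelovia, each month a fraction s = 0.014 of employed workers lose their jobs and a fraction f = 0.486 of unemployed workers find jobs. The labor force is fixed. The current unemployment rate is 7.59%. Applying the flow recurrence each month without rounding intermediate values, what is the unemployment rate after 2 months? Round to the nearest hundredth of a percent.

With a fixed labor force, u_{t+1} = u_t + s·(1−u_t) − f·u_t = u_t·(1−s−f) + s.
Here 1−s−f = 0.500 and s = 0.014.
u_1 = 0.075900 × 0.500 + 0.014 = 0.051950.
u_2 = 0.051950 × 0.500 + 0.014 = 0.039975.

Unemployment rate after two months ≈ 4.00%.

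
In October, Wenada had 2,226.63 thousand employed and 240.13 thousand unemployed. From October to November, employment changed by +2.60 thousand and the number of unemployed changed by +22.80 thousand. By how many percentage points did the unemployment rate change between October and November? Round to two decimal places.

The unemployment rate changed by +0.82 percentage points.

October: labor force = 2,226.63 + 240.13 = 2,466.76; u = 240.13/2,466.76 = 9.73%.
November: labor force = 2,229.23 + 262.93 = 2,492.16; u = 262.93/2,492.16 = 10.55%.
Change = 10.55% − 9.73% = +0.82 pp.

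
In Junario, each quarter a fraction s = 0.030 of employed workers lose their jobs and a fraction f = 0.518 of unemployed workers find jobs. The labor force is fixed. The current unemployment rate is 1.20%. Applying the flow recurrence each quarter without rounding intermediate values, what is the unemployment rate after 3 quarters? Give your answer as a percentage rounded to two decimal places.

Unemployment rate after three quarters ≈ 5.08%.

With a fixed labor force, u_{t+1} = u_t + s·(1−u_t) − f·u_t = u_t·(1−s−f) + s.
Here 1−s−f = 0.452 and s = 0.030.
u_1 = 0.012000 × 0.452 + 0.030 = 0.035424.
u_2 = 0.035424 × 0.452 + 0.030 = 0.046012.
u_3 = 0.046012 × 0.452 + 0.030 = 0.050797.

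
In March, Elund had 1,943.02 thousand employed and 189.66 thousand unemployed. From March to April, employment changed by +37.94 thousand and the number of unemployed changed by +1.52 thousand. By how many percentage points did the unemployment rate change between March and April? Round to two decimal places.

The unemployment rate changed by −0.09 percentage points.

March: labor force = 1,943.02 + 189.66 = 2,132.68; u = 189.66/2,132.68 = 8.89%.
April: labor force = 1,980.96 + 191.18 = 2,172.14; u = 191.18/2,172.14 = 8.80%.
Change = 8.80% − 8.89% = −0.09 pp.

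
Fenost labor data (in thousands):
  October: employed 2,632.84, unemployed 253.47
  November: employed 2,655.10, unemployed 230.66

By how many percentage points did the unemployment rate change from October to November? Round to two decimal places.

The unemployment rate changed by −0.79 percentage points.

October: labor force = 2,632.84 + 253.47 = 2,886.31; u = 253.47/2,886.31 = 8.78%.
November: labor force = 2,655.10 + 230.66 = 2,885.76; u = 230.66/2,885.76 = 7.99%.
Change = 7.99% − 8.78% = −0.79 pp.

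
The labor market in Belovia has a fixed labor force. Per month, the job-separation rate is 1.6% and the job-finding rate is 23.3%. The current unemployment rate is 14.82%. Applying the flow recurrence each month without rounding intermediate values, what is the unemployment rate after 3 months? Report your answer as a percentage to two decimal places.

With a fixed labor force, u_{t+1} = u_t + s·(1−u_t) − f·u_t = u_t·(1−s−f) + s.
Here 1−s−f = 0.751 and s = 0.016.
u_1 = 0.148200 × 0.751 + 0.016 = 0.127298.
u_2 = 0.127298 × 0.751 + 0.016 = 0.111601.
u_3 = 0.111601 × 0.751 + 0.016 = 0.099812.

Unemployment rate after three months ≈ 9.98%.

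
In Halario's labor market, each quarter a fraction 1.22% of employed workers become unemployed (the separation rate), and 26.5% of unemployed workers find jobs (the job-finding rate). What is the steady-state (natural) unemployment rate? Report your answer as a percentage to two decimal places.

Steady-state unemployment rate ≈ 4.40%.

At steady state the flows balance: s·E = f·U, so U/(E+U) = s/(s+f).
u* = 1.22 / (1.22 + 26.5) = 1.22 / 27.72 = 4.40%.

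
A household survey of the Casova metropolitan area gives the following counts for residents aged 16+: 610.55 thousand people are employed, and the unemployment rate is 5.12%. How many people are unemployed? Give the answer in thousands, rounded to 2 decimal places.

Let U be the number unemployed. The labor force is E + U, and U/(E+U) = 0.0512.
So U = 0.0512 × 610.55 / (1 − 0.0512) = 31.2602 / 0.9488 ≈ 32.95 thousand.

About 32.95 thousand are unemployed.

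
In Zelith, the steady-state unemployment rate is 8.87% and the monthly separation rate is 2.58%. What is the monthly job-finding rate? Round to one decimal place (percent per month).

Job-finding rate ≈ 26.5% per month.

From u* = s/(s+f): f = s·(1−u)/u.
f = 2.58 × (1 − 0.0887) / 0.0887 = 2.3512 / 0.0887 ≈ 26.5% per month.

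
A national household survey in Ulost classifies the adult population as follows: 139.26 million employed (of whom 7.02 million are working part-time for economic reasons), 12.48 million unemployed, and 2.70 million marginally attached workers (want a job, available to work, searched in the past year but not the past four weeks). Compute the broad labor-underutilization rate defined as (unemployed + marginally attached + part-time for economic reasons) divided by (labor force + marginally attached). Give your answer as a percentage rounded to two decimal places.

Broad underutilization rate ≈ 14.37%.

Labor force = 139.26 + 12.48 = 151.74 million.
Numerator = 12.48 + 2.70 + 7.02 = 22.20 million.
Denominator = 151.74 + 2.70 = 154.44 million.
Broad rate = 22.20 / 154.44 = 14.37%.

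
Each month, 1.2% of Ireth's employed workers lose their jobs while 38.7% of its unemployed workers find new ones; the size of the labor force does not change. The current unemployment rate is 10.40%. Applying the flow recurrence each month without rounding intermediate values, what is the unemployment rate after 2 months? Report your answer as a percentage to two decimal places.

Unemployment rate after two months ≈ 5.68%.

With a fixed labor force, u_{t+1} = u_t + s·(1−u_t) − f·u_t = u_t·(1−s−f) + s.
Here 1−s−f = 0.601 and s = 0.012.
u_1 = 0.104000 × 0.601 + 0.012 = 0.074504.
u_2 = 0.074504 × 0.601 + 0.012 = 0.056777.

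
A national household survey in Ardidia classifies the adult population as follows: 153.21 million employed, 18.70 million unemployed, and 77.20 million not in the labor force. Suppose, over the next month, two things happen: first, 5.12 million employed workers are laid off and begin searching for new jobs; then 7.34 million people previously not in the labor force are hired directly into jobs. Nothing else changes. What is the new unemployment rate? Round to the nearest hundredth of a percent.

Initially, labor force = 153.21 + 18.70 = 171.91 million, so u = 18.70/171.91 = 10.88%.
After the first change, employed falls and unemployed rises by 5.12; labor force unchanged → E = 148.09, U = 23.82, labor force = 171.91 million.
After the second change, employed and labor force both rise by 7.34; unemployed unchanged → E = 155.43, U = 23.82, labor force = 179.25 million.
New unemployment rate = 23.82 / 179.25 = 13.29%.

New unemployment rate ≈ 13.29%.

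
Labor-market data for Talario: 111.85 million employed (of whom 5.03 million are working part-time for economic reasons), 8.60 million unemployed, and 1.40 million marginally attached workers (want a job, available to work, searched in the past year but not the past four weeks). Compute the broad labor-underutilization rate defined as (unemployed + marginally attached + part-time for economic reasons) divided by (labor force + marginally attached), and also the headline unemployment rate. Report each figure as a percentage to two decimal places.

Labor force = 111.85 + 8.60 = 120.45 million.
Numerator = 8.60 + 1.40 + 5.03 = 15.03 million.
Denominator = 120.45 + 1.40 = 121.85 million.
Broad rate = 15.03 / 121.85 = 12.33%.
Headline unemployment rate = 8.60 / 120.45 = 7.14%.

Broad underutilization rate ≈ 12.33%; headline unemployment rate ≈ 7.14%.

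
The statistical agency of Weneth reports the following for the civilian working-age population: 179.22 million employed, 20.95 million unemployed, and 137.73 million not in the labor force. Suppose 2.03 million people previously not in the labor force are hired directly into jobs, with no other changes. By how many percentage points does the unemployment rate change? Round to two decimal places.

Initially, labor force = 179.22 + 20.95 = 200.17 million, so u = 20.95/200.17 = 10.47%.
After the change, employed and labor force both rise by 2.03; unemployed unchanged → E = 181.25, U = 20.95, labor force = 202.20 million.
New unemployment rate = 20.95 / 202.20 = 10.36%.
Change = 10.36% − 10.47% = −0.11 percentage points.

The unemployment rate changes by −0.11 percentage points.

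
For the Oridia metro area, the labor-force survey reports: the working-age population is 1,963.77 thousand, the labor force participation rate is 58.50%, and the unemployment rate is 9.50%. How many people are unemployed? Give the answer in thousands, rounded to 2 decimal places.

About 109.14 thousand are unemployed.

Labor force = 0.5850 × 1,963.77 = 1,148.81 thousand.
Unemployed = 0.0950 × 1,148.81 ≈ 109.14 thousand.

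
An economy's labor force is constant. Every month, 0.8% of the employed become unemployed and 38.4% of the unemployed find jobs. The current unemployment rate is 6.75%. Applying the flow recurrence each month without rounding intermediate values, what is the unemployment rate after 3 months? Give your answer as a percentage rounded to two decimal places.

Unemployment rate after three months ≈ 3.10%.

With a fixed labor force, u_{t+1} = u_t + s·(1−u_t) − f·u_t = u_t·(1−s−f) + s.
Here 1−s−f = 0.608 and s = 0.008.
u_1 = 0.067500 × 0.608 + 0.008 = 0.049040.
u_2 = 0.049040 × 0.608 + 0.008 = 0.037816.
u_3 = 0.037816 × 0.608 + 0.008 = 0.030992.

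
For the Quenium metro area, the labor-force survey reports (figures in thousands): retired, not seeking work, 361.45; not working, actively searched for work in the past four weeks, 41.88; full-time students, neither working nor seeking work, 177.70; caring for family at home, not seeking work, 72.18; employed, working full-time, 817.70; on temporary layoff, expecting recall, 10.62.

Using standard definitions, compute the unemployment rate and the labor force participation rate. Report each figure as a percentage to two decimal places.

Employed = 817.70 thousand.
Unemployed = 41.88 + 10.62 = 52.50 thousand (jobless and actively searching, or on temporary layoff).
Labor force = 817.70 + 52.50 = 870.20 thousand.
Not in labor force = 361.45 + 177.70 + 72.18 = 611.33 thousand (those not working and not actively searching are outside the labor force).
Civilian working-age population = 870.20 + 611.33 = 1,481.53 thousand.
Unemployment rate = 52.50 / 870.20 = 6.03%.
Labor force participation rate = 870.20 / 1,481.53 = 58.74%.

Unemployment rate ≈ 6.03%; labor force participation rate ≈ 58.74%.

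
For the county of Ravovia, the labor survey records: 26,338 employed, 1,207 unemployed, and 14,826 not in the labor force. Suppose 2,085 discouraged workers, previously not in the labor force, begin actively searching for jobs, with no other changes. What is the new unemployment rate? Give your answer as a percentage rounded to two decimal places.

New unemployment rate ≈ 11.11%.

Initially, labor force = 26,338 + 1,207 = 27,545, so u = 1,207/27,545 = 4.38%.
After the change, unemployed and labor force both rise by 2,085 → E = 26,338, U = 3,292, labor force = 29,630.
New unemployment rate = 3,292 / 29,630 = 11.11%.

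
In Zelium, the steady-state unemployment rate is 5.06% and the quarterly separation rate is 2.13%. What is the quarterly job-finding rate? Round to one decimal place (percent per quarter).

From u* = s/(s+f): f = s·(1−u)/u.
f = 2.13 × (1 − 0.0506) / 0.0506 = 2.0222 / 0.0506 ≈ 40.0% per quarter.

Job-finding rate ≈ 40.0% per quarter.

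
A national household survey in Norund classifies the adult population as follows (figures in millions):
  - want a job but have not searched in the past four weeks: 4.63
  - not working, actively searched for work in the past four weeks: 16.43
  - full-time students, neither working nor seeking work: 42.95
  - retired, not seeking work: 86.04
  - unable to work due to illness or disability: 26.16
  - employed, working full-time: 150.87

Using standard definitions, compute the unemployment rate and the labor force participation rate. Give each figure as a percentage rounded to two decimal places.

Unemployment rate ≈ 9.82%; labor force participation rate ≈ 51.15%.

Employed = 150.87 million.
Unemployed = 16.43 million.
Labor force = 150.87 + 16.43 = 167.30 million.
Not in labor force = 4.63 + 42.95 + 86.04 + 26.16 = 159.78 million (those not working and not actively searching are outside the labor force — including those who want a job but have given up searching).
Civilian working-age population = 167.30 + 159.78 = 327.08 million.
Unemployment rate = 16.43 / 167.30 = 9.82%.
Labor force participation rate = 167.30 / 327.08 = 51.15%.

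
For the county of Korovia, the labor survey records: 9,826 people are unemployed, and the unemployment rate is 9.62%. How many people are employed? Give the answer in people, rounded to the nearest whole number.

About 92,315 are employed.

Labor force = U / u = 9,826 / 0.0962 ≈ 102,141.
Employed = labor force − unemployed = 102,141 − 9,826 = 92,315.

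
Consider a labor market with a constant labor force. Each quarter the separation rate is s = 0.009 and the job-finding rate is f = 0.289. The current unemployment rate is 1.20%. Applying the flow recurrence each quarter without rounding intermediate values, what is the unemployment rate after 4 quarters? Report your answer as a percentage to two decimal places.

With a fixed labor force, u_{t+1} = u_t + s·(1−u_t) − f·u_t = u_t·(1−s−f) + s.
Here 1−s−f = 0.702 and s = 0.009.
u_1 = 0.012000 × 0.702 + 0.009 = 0.017424.
u_2 = 0.017424 × 0.702 + 0.009 = 0.021232.
u_3 = 0.021232 × 0.702 + 0.009 = 0.023905.
u_4 = 0.023905 × 0.702 + 0.009 = 0.025781.

Unemployment rate after four quarters ≈ 2.58%.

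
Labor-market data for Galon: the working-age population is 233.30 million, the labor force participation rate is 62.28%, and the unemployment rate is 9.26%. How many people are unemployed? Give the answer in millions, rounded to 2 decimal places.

Labor force = 0.6228 × 233.30 = 145.30 million.
Unemployed = 0.0926 × 145.30 ≈ 13.45 million.

About 13.45 million are unemployed.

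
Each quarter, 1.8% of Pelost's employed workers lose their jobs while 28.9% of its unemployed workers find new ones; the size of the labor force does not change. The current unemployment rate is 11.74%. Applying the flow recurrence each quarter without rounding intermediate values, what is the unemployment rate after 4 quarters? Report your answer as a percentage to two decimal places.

Unemployment rate after four quarters ≈ 7.22%.

With a fixed labor force, u_{t+1} = u_t + s·(1−u_t) − f·u_t = u_t·(1−s−f) + s.
Here 1−s−f = 0.693 and s = 0.018.
u_1 = 0.117400 × 0.693 + 0.018 = 0.099358.
u_2 = 0.099358 × 0.693 + 0.018 = 0.086855.
u_3 = 0.086855 × 0.693 + 0.018 = 0.078191.
u_4 = 0.078191 × 0.693 + 0.018 = 0.072186.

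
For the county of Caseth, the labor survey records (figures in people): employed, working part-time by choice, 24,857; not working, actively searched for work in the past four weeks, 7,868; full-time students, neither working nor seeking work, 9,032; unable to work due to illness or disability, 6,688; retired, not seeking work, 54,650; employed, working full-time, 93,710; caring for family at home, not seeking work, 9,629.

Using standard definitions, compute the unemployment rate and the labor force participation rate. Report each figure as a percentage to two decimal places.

Employed = 24,857 + 93,710 = 118,567.
Unemployed = 7,868.
Labor force = 118,567 + 7,868 = 126,435.
Not in labor force = 9,032 + 6,688 + 54,650 + 9,629 = 79,999 (those not working and not actively searching are outside the labor force).
Civilian working-age population = 126,435 + 79,999 = 206,434.
Unemployment rate = 7,868 / 126,435 = 6.22%.
Labor force participation rate = 126,435 / 206,434 = 61.25%.

Unemployment rate ≈ 6.22%; labor force participation rate ≈ 61.25%.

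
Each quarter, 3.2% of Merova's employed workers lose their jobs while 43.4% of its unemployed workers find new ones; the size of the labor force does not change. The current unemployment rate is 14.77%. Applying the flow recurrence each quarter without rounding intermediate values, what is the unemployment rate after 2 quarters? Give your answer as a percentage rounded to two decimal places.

With a fixed labor force, u_{t+1} = u_t + s·(1−u_t) − f·u_t = u_t·(1−s−f) + s.
Here 1−s−f = 0.534 and s = 0.032.
u_1 = 0.147700 × 0.534 + 0.032 = 0.110872.
u_2 = 0.110872 × 0.534 + 0.032 = 0.091206.

Unemployment rate after two quarters ≈ 9.12%.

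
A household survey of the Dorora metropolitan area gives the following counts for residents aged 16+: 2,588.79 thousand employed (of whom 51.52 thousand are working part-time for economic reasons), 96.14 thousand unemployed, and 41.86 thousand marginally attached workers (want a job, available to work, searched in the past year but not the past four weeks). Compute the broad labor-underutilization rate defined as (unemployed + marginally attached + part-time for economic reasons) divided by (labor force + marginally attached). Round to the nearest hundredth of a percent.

Broad underutilization rate ≈ 6.95%.

Labor force = 2,588.79 + 96.14 = 2,684.93 thousand.
Numerator = 96.14 + 41.86 + 51.52 = 189.52 thousand.
Denominator = 2,684.93 + 41.86 = 2,726.79 thousand.
Broad rate = 189.52 / 2,726.79 = 6.95%.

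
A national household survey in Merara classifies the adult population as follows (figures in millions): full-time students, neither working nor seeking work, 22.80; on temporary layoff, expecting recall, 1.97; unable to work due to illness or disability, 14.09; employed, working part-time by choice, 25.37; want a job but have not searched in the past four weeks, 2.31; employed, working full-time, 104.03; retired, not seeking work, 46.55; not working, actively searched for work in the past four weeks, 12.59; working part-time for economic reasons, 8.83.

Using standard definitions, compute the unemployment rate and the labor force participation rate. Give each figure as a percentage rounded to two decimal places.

Employed = 25.37 + 104.03 + 8.83 = 138.23 million (anyone who worked, including part-time for economic reasons, counts as employed).
Unemployed = 1.97 + 12.59 = 14.56 million (jobless and actively searching, or on temporary layoff).
Labor force = 138.23 + 14.56 = 152.79 million.
Not in labor force = 22.80 + 14.09 + 2.31 + 46.55 = 85.75 million (those not working and not actively searching are outside the labor force — including those who want a job but have given up searching).
Civilian working-age population = 152.79 + 85.75 = 238.54 million.
Unemployment rate = 14.56 / 152.79 = 9.53%.
Labor force participation rate = 152.79 / 238.54 = 64.05%.

Unemployment rate ≈ 9.53%; labor force participation rate ≈ 64.05%.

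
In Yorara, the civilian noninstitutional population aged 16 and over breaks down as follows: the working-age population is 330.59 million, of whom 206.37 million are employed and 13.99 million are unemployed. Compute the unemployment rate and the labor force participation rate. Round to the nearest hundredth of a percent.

Unemployment rate ≈ 6.35%; labor force participation rate ≈ 66.66%.

Labor force = employed + unemployed = 206.37 + 13.99 = 220.36 million.
Unemployment rate = 13.99 / 220.36 = 6.35%.
Labor force participation rate = 220.36 / 330.59 = 66.66%.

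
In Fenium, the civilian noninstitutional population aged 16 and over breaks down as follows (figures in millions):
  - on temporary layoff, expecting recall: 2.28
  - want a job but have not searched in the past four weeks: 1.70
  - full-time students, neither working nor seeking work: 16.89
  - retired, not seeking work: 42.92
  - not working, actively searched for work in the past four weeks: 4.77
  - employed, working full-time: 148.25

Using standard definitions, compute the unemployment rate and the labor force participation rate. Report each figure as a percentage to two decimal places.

Employed = 148.25 million.
Unemployed = 2.28 + 4.77 = 7.05 million (jobless and actively searching, or on temporary layoff).
Labor force = 148.25 + 7.05 = 155.30 million.
Not in labor force = 1.70 + 16.89 + 42.92 = 61.51 million (those not working and not actively searching are outside the labor force — including those who want a job but have given up searching).
Civilian working-age population = 155.30 + 61.51 = 216.81 million.
Unemployment rate = 7.05 / 155.30 = 4.54%.
Labor force participation rate = 155.30 / 216.81 = 71.63%.

Unemployment rate ≈ 4.54%; labor force participation rate ≈ 71.63%.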